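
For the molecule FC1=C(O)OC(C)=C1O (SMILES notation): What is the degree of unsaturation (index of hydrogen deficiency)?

3

Degree of unsaturation = (number of rings) + (number of π bonds).
Ring closures in the SMILES: 1.
π bonds: 2 double bonds (each 1 DoU) → 2 DoU from unsaturation.
Total DoU = 1 + 2 = 3.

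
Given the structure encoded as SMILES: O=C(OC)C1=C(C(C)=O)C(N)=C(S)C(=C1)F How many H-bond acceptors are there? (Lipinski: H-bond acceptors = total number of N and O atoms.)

N atoms: 1; O atoms: 3.
Lipinski HBA = 1 + 3 = 4.

4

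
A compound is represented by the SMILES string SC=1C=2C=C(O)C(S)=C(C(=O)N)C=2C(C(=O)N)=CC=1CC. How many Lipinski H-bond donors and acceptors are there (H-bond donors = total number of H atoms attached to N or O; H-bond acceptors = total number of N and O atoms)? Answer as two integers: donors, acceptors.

5, 5

Donors: find every N or O and count the H atoms it carries.
  atom 6 (O): bond orders sum to 1 → 1 H
  atom 11 (O): bond orders sum to 2 → 0 H
  atom 12 (N): bond orders sum to 1 → 2 H
  atom 16 (O): bond orders sum to 2 → 0 H
  atom 17 (N): bond orders sum to 1 → 2 H
Lipinski HBD = 5.
Acceptors: N atoms = 2, O atoms = 3 → HBA = 5.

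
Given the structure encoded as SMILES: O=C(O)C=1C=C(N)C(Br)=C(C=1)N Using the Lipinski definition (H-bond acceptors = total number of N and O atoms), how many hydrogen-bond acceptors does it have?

N atoms: 2; O atoms: 2.
Lipinski HBA = 2 + 2 = 4.

4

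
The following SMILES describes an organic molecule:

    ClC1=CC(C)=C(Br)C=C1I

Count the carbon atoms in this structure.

7

Count every carbon token in the SMILES (each C, including those in ring-closure positions and inside branches).
Carbon count: 7.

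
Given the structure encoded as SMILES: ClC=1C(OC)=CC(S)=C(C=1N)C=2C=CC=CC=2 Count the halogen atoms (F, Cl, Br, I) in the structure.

Halogen atoms appear at heavy-atom position 1 (1×Cl).
Other groups present: 1 ether, 1 primary amine, 1 thiol.
Halogen count: 1.

1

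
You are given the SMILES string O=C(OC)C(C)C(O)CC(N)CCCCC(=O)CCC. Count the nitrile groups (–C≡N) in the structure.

Scan the SMILES for the nitrile motif — none present.
Groups that are present: 1 ester, 1 hydroxyl, 1 ketone, 1 primary amine.

0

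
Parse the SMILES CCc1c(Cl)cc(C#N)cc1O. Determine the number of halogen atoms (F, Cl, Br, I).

Halogen atoms appear at heavy-atom position 5 (1×Cl).
Other groups present: 1 hydroxyl, 1 nitrile.
Halogen count: 1.

1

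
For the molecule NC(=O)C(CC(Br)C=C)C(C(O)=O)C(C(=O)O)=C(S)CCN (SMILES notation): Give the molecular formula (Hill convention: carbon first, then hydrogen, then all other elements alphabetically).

Walk through each heavy atom and fill implicit hydrogens from standard valence (C 4, N 3, O 2, S 2, halogen 1):
  atom 1: N, bond orders sum to 1 (valence 3) → 2 H
  atom 2: C, bond orders sum to 4 (valence 4) → 0 H
  atom 3: O, bond orders sum to 2 (valence 2) → 0 H
  atom 4: C, bond orders sum to 3 (valence 4) → 1 H
  atom 5: C, bond orders sum to 2 (valence 4) → 2 H
  atom 6: C, bond orders sum to 3 (valence 4) → 1 H
  atom 7: Br (halogen, monovalent) → 0 H
  atom 8: C, bond orders sum to 3 (valence 4) → 1 H
  atom 9: C, bond orders sum to 2 (valence 4) → 2 H
  atom 10: C, bond orders sum to 3 (valence 4) → 1 H
  atom 11: C, bond orders sum to 4 (valence 4) → 0 H
  atom 12: O, bond orders sum to 1 (valence 2) → 1 H
  atom 13: O, bond orders sum to 2 (valence 2) → 0 H
  atom 14: C, bond orders sum to 4 (valence 4) → 0 H
  atom 15: C, bond orders sum to 4 (valence 4) → 0 H
  atom 16: O, bond orders sum to 2 (valence 2) → 0 H
  atom 17: O, bond orders sum to 1 (valence 2) → 1 H
  atom 18: C, bond orders sum to 4 (valence 4) → 0 H
  atom 19: S, bond orders sum to 1 (valence 2) → 1 H
  atom 20: C, bond orders sum to 2 (valence 4) → 2 H
  atom 21: C, bond orders sum to 2 (valence 4) → 2 H
  atom 22: N, bond orders sum to 1 (valence 3) → 2 H
Totals → C:13, H:19, Br:1, N:2, O:5, S:1.
In Hill order: C13H19BrN2O5S.

C13H19BrN2O5S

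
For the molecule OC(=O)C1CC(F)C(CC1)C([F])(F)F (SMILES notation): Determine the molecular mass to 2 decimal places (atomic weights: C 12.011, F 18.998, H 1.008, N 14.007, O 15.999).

214.16 g/mol

First, the molecular formula is C8H10F4O2 (counting implicit H from valence).
  C: 8 × 12.011 = 96.088
  F: 4 × 18.998 = 75.992
  H: 10 × 1.008 = 10.080
  O: 2 × 15.999 = 31.998
Sum: 8×12.011 + 4×18.998 + 10×1.008 + 2×15.999 = 214.158 → 214.16 g/mol.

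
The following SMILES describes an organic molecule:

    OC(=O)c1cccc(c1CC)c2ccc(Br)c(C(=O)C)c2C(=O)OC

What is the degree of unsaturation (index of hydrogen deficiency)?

Molecular formula: C19H17BrO5.
DoU = (2C + 2 + N − H − X) / 2, where X is the halogen count and O/S are ignored.
    = (2·19 + 2 + 0 − 17 − 1) / 2 = 22 / 2 = 11.

11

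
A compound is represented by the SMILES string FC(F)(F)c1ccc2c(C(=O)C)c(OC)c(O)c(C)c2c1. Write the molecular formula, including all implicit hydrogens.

C15H13F3O3

Walk through each heavy atom and fill implicit hydrogens from standard valence (C 4, N 3, O 2, S 2, halogen 1); for lowercase aromatic atoms, an aromatic c carries 1 H when it has two neighbours and 0 H with three, and aromatic n carries 0 H:
  atom 1: F (halogen, monovalent) → 0 H
  atom 2: C, bond orders sum to 4 (valence 4) → 0 H
  atom 3: F (halogen, monovalent) → 0 H
  atom 4: F (halogen, monovalent) → 0 H
  atom 5: aromatic c, 3 neighbours → 0 H
  atom 6: aromatic c, 2 neighbours → 1 H
  atom 7: aromatic c, 2 neighbours → 1 H
  atom 8: aromatic c, 3 neighbours → 0 H
  atom 9: aromatic c, 3 neighbours → 0 H
  atom 10: C, bond orders sum to 4 (valence 4) → 0 H
  atom 11: O, bond orders sum to 2 (valence 2) → 0 H
  atom 12: C, bond orders sum to 1 (valence 4) → 3 H
  atom 13: aromatic c, 3 neighbours → 0 H
  atom 14: O, bond orders sum to 2 (valence 2) → 0 H
  atom 15: C, bond orders sum to 1 (valence 4) → 3 H
  atom 16: aromatic c, 3 neighbours → 0 H
  atom 17: O, bond orders sum to 1 (valence 2) → 1 H
  atom 18: aromatic c, 3 neighbours → 0 H
  atom 19: C, bond orders sum to 1 (valence 4) → 3 H
  atom 20: aromatic c, 3 neighbours → 0 H
  atom 21: aromatic c, 2 neighbours → 1 H
Totals → C:15, H:13, F:3, O:3.
In Hill order: C15H13F3O3.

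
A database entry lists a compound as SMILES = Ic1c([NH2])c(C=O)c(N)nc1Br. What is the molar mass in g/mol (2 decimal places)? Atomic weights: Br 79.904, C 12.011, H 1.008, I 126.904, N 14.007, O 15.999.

First, the molecular formula is C6H5BrIN3O (counting implicit H from valence).
  Br: 1 × 79.904 = 79.904
  C: 6 × 12.011 = 72.066
  H: 5 × 1.008 = 5.040
  I: 1 × 126.904 = 126.904
  N: 3 × 14.007 = 42.021
  O: 1 × 15.999 = 15.999
Sum: 1×79.904 + 6×12.011 + 5×1.008 + 1×126.904 + 3×14.007 + 1×15.999 = 341.934 → 341.93 g/mol.

341.93 g/mol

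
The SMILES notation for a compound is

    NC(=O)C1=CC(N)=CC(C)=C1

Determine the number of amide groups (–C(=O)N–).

1

The amide motif appears at heavy-atom position 2 in the SMILES.
Other groups present: 1 primary amine.
Amide count: 1.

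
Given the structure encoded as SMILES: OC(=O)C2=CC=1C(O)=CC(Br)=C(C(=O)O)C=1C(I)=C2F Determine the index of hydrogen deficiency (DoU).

9

Degree of unsaturation = (number of rings) + (number of π bonds).
Ring closures in the SMILES: 2.
π bonds: 7 double bonds (each 1 DoU) → 7 DoU from unsaturation.
Total DoU = 2 + 7 = 9.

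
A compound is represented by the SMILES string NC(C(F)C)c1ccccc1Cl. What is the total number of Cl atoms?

1

Scan the SMILES for Cl atoms (remember two-letter symbols like Cl and Br are single atoms).
Chlorine count: 1.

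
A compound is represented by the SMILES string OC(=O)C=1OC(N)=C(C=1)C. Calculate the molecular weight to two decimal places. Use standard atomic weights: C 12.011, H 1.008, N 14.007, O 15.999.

141.13 g/mol

First, the molecular formula is C6H7NO3 (counting implicit H from valence).
  C: 6 × 12.011 = 72.066
  H: 7 × 1.008 = 7.056
  N: 1 × 14.007 = 14.007
  O: 3 × 15.999 = 47.997
Sum: 6×12.011 + 7×1.008 + 1×14.007 + 3×15.999 = 141.126 → 141.13 g/mol.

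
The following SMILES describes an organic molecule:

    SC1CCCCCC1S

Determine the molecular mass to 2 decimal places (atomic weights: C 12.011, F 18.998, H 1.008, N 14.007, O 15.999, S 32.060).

First, the molecular formula is C7H14S2 (counting implicit H from valence).
  C: 7 × 12.011 = 84.077
  H: 14 × 1.008 = 14.112
  S: 2 × 32.060 = 64.120
Sum: 7×12.011 + 14×1.008 + 2×32.060 = 162.309 → 162.31 g/mol.

162.31 g/mol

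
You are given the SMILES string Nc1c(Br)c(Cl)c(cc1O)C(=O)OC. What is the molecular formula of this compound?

Walk through each heavy atom and fill implicit hydrogens from standard valence (C 4, N 3, O 2, S 2, halogen 1); for lowercase aromatic atoms, an aromatic c carries 1 H when it has two neighbours and 0 H with three, and aromatic n carries 0 H:
  atom 1: N, bond orders sum to 1 (valence 3) → 2 H
  atom 2: aromatic c, 3 neighbours → 0 H
  atom 3: aromatic c, 3 neighbours → 0 H
  atom 4: Br (halogen, monovalent) → 0 H
  atom 5: aromatic c, 3 neighbours → 0 H
  atom 6: Cl (halogen, monovalent) → 0 H
  atom 7: aromatic c, 3 neighbours → 0 H
  atom 8: aromatic c, 2 neighbours → 1 H
  atom 9: aromatic c, 3 neighbours → 0 H
  atom 10: O, bond orders sum to 1 (valence 2) → 1 H
  atom 11: C, bond orders sum to 4 (valence 4) → 0 H
  atom 12: O, bond orders sum to 2 (valence 2) → 0 H
  atom 13: O, bond orders sum to 2 (valence 2) → 0 H
  atom 14: C, bond orders sum to 1 (valence 4) → 3 H
Totals → C:8, H:7, Br:1, Cl:1, N:1, O:3.

C8H7BrClNO3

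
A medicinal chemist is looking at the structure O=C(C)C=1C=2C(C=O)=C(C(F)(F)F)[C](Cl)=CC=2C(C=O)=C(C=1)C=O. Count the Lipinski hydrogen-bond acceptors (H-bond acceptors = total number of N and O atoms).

N atoms: 0; O atoms: 4.
Lipinski HBA = 0 + 4 = 4.

4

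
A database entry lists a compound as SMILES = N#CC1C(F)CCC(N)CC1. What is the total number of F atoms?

1

Scan the SMILES for F atoms (remember two-letter symbols like Cl and Br are single atoms).
Fluorine count: 1.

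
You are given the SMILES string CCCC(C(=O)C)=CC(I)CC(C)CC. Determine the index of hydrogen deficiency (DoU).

2

Degree of unsaturation = (number of rings) + (number of π bonds).
Ring closures in the SMILES: 0.
π bonds: 2 double bonds (each 1 DoU) → 2 DoU from unsaturation.
Total DoU = 0 + 2 = 2.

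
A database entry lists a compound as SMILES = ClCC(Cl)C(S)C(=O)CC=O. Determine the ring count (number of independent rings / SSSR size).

0

In SMILES, each pair of matching ring-closure digits denotes one ring-closing bond; the number of such bonds equals the number of independent rings.
Ring-closure bonds here: 0.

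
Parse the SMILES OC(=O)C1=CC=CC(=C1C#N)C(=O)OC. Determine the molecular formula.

Walk through each heavy atom and fill implicit hydrogens from standard valence (C 4, N 3, O 2, S 2, halogen 1):
  atom 1: O, bond orders sum to 1 (valence 2) → 1 H
  atom 2: C, bond orders sum to 4 (valence 4) → 0 H
  atom 3: O, bond orders sum to 2 (valence 2) → 0 H
  atom 4: C, bond orders sum to 4 (valence 4) → 0 H
  atom 5: C, bond orders sum to 3 (valence 4) → 1 H
  atom 6: C, bond orders sum to 3 (valence 4) → 1 H
  atom 7: C, bond orders sum to 3 (valence 4) → 1 H
  atom 8: C, bond orders sum to 4 (valence 4) → 0 H
  atom 9: C, bond orders sum to 4 (valence 4) → 0 H
  atom 10: C, bond orders sum to 4 (valence 4) → 0 H
  atom 11: N, bond orders sum to 3 (valence 3) → 0 H
  atom 12: C, bond orders sum to 4 (valence 4) → 0 H
  atom 13: O, bond orders sum to 2 (valence 2) → 0 H
  atom 14: O, bond orders sum to 2 (valence 2) → 0 H
  atom 15: C, bond orders sum to 1 (valence 4) → 3 H
Totals → C:10, H:7, N:1, O:4.
In Hill order: C10H7NO4.

C10H7NO4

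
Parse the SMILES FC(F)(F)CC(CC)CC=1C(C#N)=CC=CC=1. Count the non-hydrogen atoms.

Every atom symbol written in the SMILES (organic subset) is one heavy atom; implicit H are not written.
Heavy atoms by element → C:13, F:3, N:1.
Total: 17.

17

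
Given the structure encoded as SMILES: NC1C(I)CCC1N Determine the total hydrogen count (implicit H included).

11

Walk through each heavy atom and fill implicit hydrogens from standard valence (C 4, N 3, O 2, S 2, halogen 1):
  atom 1: N, bond orders sum to 1 (valence 3) → 2 H
  atom 2: C, bond orders sum to 3 (valence 4) → 1 H
  atom 3: C, bond orders sum to 3 (valence 4) → 1 H
  atom 4: I (halogen, monovalent) → 0 H
  atom 5: C, bond orders sum to 2 (valence 4) → 2 H
  atom 6: C, bond orders sum to 2 (valence 4) → 2 H
  atom 7: C, bond orders sum to 3 (valence 4) → 1 H
  atom 8: N, bond orders sum to 1 (valence 3) → 2 H
Total hydrogens: 11.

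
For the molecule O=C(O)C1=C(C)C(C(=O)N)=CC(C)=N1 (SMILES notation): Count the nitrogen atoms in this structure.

2

Scan the SMILES for N atoms (remember two-letter symbols like Cl and Br are single atoms).
Nitrogen count: 2.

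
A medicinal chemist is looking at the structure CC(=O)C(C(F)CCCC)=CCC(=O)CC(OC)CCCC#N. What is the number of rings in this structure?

0

In SMILES, each pair of matching ring-closure digits denotes one ring-closing bond; the number of such bonds equals the number of independent rings.
Ring-closure bonds here: 0.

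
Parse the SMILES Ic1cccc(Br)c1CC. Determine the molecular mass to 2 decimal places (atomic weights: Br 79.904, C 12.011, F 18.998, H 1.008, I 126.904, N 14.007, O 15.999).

First, the molecular formula is C8H8BrI (counting implicit H from valence).
  Br: 1 × 79.904 = 79.904
  C: 8 × 12.011 = 96.088
  H: 8 × 1.008 = 8.064
  I: 1 × 126.904 = 126.904
Sum: 1×79.904 + 8×12.011 + 8×1.008 + 1×126.904 = 310.960 → 310.96 g/mol.

310.96 g/mol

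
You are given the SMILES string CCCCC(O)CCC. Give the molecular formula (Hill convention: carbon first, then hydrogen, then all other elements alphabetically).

C8H18O

Walk through each heavy atom and fill implicit hydrogens from standard valence (C 4, N 3, O 2, S 2, halogen 1):
  atom 1: C, bond orders sum to 1 (valence 4) → 3 H
  atom 2: C, bond orders sum to 2 (valence 4) → 2 H
  atom 3: C, bond orders sum to 2 (valence 4) → 2 H
  atom 4: C, bond orders sum to 2 (valence 4) → 2 H
  atom 5: C, bond orders sum to 3 (valence 4) → 1 H
  atom 6: O, bond orders sum to 1 (valence 2) → 1 H
  atom 7: C, bond orders sum to 2 (valence 4) → 2 H
  atom 8: C, bond orders sum to 2 (valence 4) → 2 H
  atom 9: C, bond orders sum to 1 (valence 4) → 3 H
Totals → C:8, H:18, O:1.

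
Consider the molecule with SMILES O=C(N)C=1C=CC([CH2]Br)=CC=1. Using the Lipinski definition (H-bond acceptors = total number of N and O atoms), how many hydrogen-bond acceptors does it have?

N atoms: 1; O atoms: 1.
Lipinski HBA = 1 + 1 = 2.

2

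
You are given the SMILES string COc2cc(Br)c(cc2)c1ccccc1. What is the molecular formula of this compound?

C13H11BrO

Walk through each heavy atom and fill implicit hydrogens from standard valence (C 4, N 3, O 2, S 2, halogen 1); for lowercase aromatic atoms, an aromatic c carries 1 H when it has two neighbours and 0 H with three, and aromatic n carries 0 H:
  atom 1: C, bond orders sum to 1 (valence 4) → 3 H
  atom 2: O, bond orders sum to 2 (valence 2) → 0 H
  atom 3: aromatic c, 3 neighbours → 0 H
  atom 4: aromatic c, 2 neighbours → 1 H
  atom 5: aromatic c, 3 neighbours → 0 H
  atom 6: Br (halogen, monovalent) → 0 H
  atom 7: aromatic c, 3 neighbours → 0 H
  atom 8: aromatic c, 2 neighbours → 1 H
  atom 9: aromatic c, 2 neighbours → 1 H
  atom 10: aromatic c, 3 neighbours → 0 H
  atom 11: aromatic c, 2 neighbours → 1 H
  atom 12: aromatic c, 2 neighbours → 1 H
  atom 13: aromatic c, 2 neighbours → 1 H
  atom 14: aromatic c, 2 neighbours → 1 H
  atom 15: aromatic c, 2 neighbours → 1 H
Totals → C:13, H:11, Br:1, O:1.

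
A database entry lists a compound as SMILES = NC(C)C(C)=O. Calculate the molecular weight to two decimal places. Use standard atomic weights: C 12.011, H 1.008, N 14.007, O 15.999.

First, the molecular formula is C4H9NO (counting implicit H from valence).
  C: 4 × 12.011 = 48.044
  H: 9 × 1.008 = 9.072
  N: 1 × 14.007 = 14.007
  O: 1 × 15.999 = 15.999
Sum: 4×12.011 + 9×1.008 + 1×14.007 + 1×15.999 = 87.122 → 87.12 g/mol.

87.12 g/mol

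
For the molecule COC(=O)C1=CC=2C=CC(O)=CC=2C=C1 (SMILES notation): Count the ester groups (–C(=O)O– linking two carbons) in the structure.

The ester motif appears at heavy-atom position 3 in the SMILES.
Other groups present: 1 hydroxyl.
Ester count: 1.

1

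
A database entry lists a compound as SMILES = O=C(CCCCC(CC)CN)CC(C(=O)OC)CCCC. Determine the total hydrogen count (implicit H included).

Walk through each heavy atom and fill implicit hydrogens from standard valence (C 4, N 3, O 2, S 2, halogen 1):
  atom 1: O, bond orders sum to 2 (valence 2) → 0 H
  atom 2: C, bond orders sum to 4 (valence 4) → 0 H
  atom 3: C, bond orders sum to 2 (valence 4) → 2 H
  atom 4: C, bond orders sum to 2 (valence 4) → 2 H
  atom 5: C, bond orders sum to 2 (valence 4) → 2 H
  atom 6: C, bond orders sum to 2 (valence 4) → 2 H
  atom 7: C, bond orders sum to 3 (valence 4) → 1 H
  atom 8: C, bond orders sum to 2 (valence 4) → 2 H
  atom 9: C, bond orders sum to 1 (valence 4) → 3 H
  atom 10: C, bond orders sum to 2 (valence 4) → 2 H
  atom 11: N, bond orders sum to 1 (valence 3) → 2 H
  atom 12: C, bond orders sum to 2 (valence 4) → 2 H
  atom 13: C, bond orders sum to 3 (valence 4) → 1 H
  atom 14: C, bond orders sum to 4 (valence 4) → 0 H
  atom 15: O, bond orders sum to 2 (valence 2) → 0 H
  atom 16: O, bond orders sum to 2 (valence 2) → 0 H
  atom 17: C, bond orders sum to 1 (valence 4) → 3 H
  atom 18: C, bond orders sum to 2 (valence 4) → 2 H
  atom 19: C, bond orders sum to 2 (valence 4) → 2 H
  atom 20: C, bond orders sum to 2 (valence 4) → 2 H
  atom 21: C, bond orders sum to 1 (valence 4) → 3 H
Total hydrogens: 33.

33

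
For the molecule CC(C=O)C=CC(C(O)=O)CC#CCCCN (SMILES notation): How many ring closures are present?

0

In SMILES, each pair of matching ring-closure digits denotes one ring-closing bond; the number of such bonds equals the number of independent rings.
Ring-closure bonds here: 0.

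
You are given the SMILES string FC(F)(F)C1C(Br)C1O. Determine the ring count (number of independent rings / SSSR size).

1

In SMILES, each pair of matching ring-closure digits denotes one ring-closing bond; the number of such bonds equals the number of independent rings.
Ring-closure bonds here: 1.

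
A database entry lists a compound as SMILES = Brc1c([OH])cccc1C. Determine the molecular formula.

Walk through each heavy atom and fill implicit hydrogens from standard valence (C 4, N 3, O 2, S 2, halogen 1); for lowercase aromatic atoms, an aromatic c carries 1 H when it has two neighbours and 0 H with three, and aromatic n carries 0 H:
  atom 1: Br (halogen, monovalent) → 0 H
  atom 2: aromatic c, 3 neighbours → 0 H
  atom 3: aromatic c, 3 neighbours → 0 H
  atom 4: O with explicit H count 1
  atom 5: aromatic c, 2 neighbours → 1 H
  atom 6: aromatic c, 2 neighbours → 1 H
  atom 7: aromatic c, 2 neighbours → 1 H
  atom 8: aromatic c, 3 neighbours → 0 H
  atom 9: C, bond orders sum to 1 (valence 4) → 3 H
Totals → C:7, H:7, Br:1, O:1.

C7H7BrO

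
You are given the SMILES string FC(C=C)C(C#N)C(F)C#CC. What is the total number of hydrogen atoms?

9

Walk through each heavy atom and fill implicit hydrogens from standard valence (C 4, N 3, O 2, S 2, halogen 1):
  atom 1: F (halogen, monovalent) → 0 H
  atom 2: C, bond orders sum to 3 (valence 4) → 1 H
  atom 3: C, bond orders sum to 3 (valence 4) → 1 H
  atom 4: C, bond orders sum to 2 (valence 4) → 2 H
  atom 5: C, bond orders sum to 3 (valence 4) → 1 H
  atom 6: C, bond orders sum to 4 (valence 4) → 0 H
  atom 7: N, bond orders sum to 3 (valence 3) → 0 H
  atom 8: C, bond orders sum to 3 (valence 4) → 1 H
  atom 9: F (halogen, monovalent) → 0 H
  atom 10: C, bond orders sum to 4 (valence 4) → 0 H
  atom 11: C, bond orders sum to 4 (valence 4) → 0 H
  atom 12: C, bond orders sum to 1 (valence 4) → 3 H
Total hydrogens: 9.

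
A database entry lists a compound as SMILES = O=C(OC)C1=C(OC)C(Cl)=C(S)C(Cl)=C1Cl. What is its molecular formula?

Walk through each heavy atom and fill implicit hydrogens from standard valence (C 4, N 3, O 2, S 2, halogen 1):
  atom 1: O, bond orders sum to 2 (valence 2) → 0 H
  atom 2: C, bond orders sum to 4 (valence 4) → 0 H
  atom 3: O, bond orders sum to 2 (valence 2) → 0 H
  atom 4: C, bond orders sum to 1 (valence 4) → 3 H
  atom 5: C, bond orders sum to 4 (valence 4) → 0 H
  atom 6: C, bond orders sum to 4 (valence 4) → 0 H
  atom 7: O, bond orders sum to 2 (valence 2) → 0 H
  atom 8: C, bond orders sum to 1 (valence 4) → 3 H
  atom 9: C, bond orders sum to 4 (valence 4) → 0 H
  atom 10: Cl (halogen, monovalent) → 0 H
  atom 11: C, bond orders sum to 4 (valence 4) → 0 H
  atom 12: S, bond orders sum to 1 (valence 2) → 1 H
  atom 13: C, bond orders sum to 4 (valence 4) → 0 H
  atom 14: Cl (halogen, monovalent) → 0 H
  atom 15: C, bond orders sum to 4 (valence 4) → 0 H
  atom 16: Cl (halogen, monovalent) → 0 H
Totals → C:9, H:7, Cl:3, O:3, S:1.

C9H7Cl3O3S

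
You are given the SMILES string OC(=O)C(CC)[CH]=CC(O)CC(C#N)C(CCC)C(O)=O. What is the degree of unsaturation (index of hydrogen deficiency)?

5

Molecular formula: C15H23NO5.
DoU = (2C + 2 + N − H − X) / 2, where X is the halogen count and O/S are ignored.
    = (2·15 + 2 + 1 − 23 − 0) / 2 = 10 / 2 = 5.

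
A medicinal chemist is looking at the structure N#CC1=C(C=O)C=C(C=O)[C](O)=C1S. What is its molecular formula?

Walk through each heavy atom and fill implicit hydrogens from standard valence (C 4, N 3, O 2, S 2, halogen 1):
  atom 1: N, bond orders sum to 3 (valence 3) → 0 H
  atom 2: C, bond orders sum to 4 (valence 4) → 0 H
  atom 3: C, bond orders sum to 4 (valence 4) → 0 H
  atom 4: C, bond orders sum to 4 (valence 4) → 0 H
  atom 5: C, bond orders sum to 3 (valence 4) → 1 H
  atom 6: O, bond orders sum to 2 (valence 2) → 0 H
  atom 7: C, bond orders sum to 3 (valence 4) → 1 H
  atom 8: C, bond orders sum to 4 (valence 4) → 0 H
  atom 9: C, bond orders sum to 3 (valence 4) → 1 H
  atom 10: O, bond orders sum to 2 (valence 2) → 0 H
  atom 11: C with explicit H count 0
  atom 12: O, bond orders sum to 1 (valence 2) → 1 H
  atom 13: C, bond orders sum to 4 (valence 4) → 0 H
  atom 14: S, bond orders sum to 1 (valence 2) → 1 H
Totals → C:9, H:5, N:1, O:3, S:1.

C9H5NO3S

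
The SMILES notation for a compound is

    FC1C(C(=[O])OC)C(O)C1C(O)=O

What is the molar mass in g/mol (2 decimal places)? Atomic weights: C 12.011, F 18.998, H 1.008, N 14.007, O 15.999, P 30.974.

First, the molecular formula is C7H9FO5 (counting implicit H from valence).
  C: 7 × 12.011 = 84.077
  F: 1 × 18.998 = 18.998
  H: 9 × 1.008 = 9.072
  O: 5 × 15.999 = 79.995
Sum: 7×12.011 + 1×18.998 + 9×1.008 + 5×15.999 = 192.142 → 192.14 g/mol.

192.14 g/mol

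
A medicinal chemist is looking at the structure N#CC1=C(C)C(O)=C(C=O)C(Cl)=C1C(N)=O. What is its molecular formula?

Walk through each heavy atom and fill implicit hydrogens from standard valence (C 4, N 3, O 2, S 2, halogen 1):
  atom 1: N, bond orders sum to 3 (valence 3) → 0 H
  atom 2: C, bond orders sum to 4 (valence 4) → 0 H
  atom 3: C, bond orders sum to 4 (valence 4) → 0 H
  atom 4: C, bond orders sum to 4 (valence 4) → 0 H
  atom 5: C, bond orders sum to 1 (valence 4) → 3 H
  atom 6: C, bond orders sum to 4 (valence 4) → 0 H
  atom 7: O, bond orders sum to 1 (valence 2) → 1 H
  atom 8: C, bond orders sum to 4 (valence 4) → 0 H
  atom 9: C, bond orders sum to 3 (valence 4) → 1 H
  atom 10: O, bond orders sum to 2 (valence 2) → 0 H
  atom 11: C, bond orders sum to 4 (valence 4) → 0 H
  atom 12: Cl (halogen, monovalent) → 0 H
  atom 13: C, bond orders sum to 4 (valence 4) → 0 H
  atom 14: C, bond orders sum to 4 (valence 4) → 0 H
  atom 15: N, bond orders sum to 1 (valence 3) → 2 H
  atom 16: O, bond orders sum to 2 (valence 2) → 0 H
Totals → C:10, H:7, Cl:1, N:2, O:3.

C10H7ClN2O3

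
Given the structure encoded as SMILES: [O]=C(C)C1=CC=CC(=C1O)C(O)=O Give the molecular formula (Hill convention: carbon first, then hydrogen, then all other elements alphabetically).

Walk through each heavy atom and fill implicit hydrogens from standard valence (C 4, N 3, O 2, S 2, halogen 1):
  atom 1: O with explicit H count 0
  atom 2: C, bond orders sum to 4 (valence 4) → 0 H
  atom 3: C, bond orders sum to 1 (valence 4) → 3 H
  atom 4: C, bond orders sum to 4 (valence 4) → 0 H
  atom 5: C, bond orders sum to 3 (valence 4) → 1 H
  atom 6: C, bond orders sum to 3 (valence 4) → 1 H
  atom 7: C, bond orders sum to 3 (valence 4) → 1 H
  atom 8: C, bond orders sum to 4 (valence 4) → 0 H
  atom 9: C, bond orders sum to 4 (valence 4) → 0 H
  atom 10: O, bond orders sum to 1 (valence 2) → 1 H
  atom 11: C, bond orders sum to 4 (valence 4) → 0 H
  atom 12: O, bond orders sum to 1 (valence 2) → 1 H
  atom 13: O, bond orders sum to 2 (valence 2) → 0 H
Totals → C:9, H:8, O:4.
In Hill order: C9H8O4.

C9H8O4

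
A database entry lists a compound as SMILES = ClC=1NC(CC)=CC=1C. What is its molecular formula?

Walk through each heavy atom and fill implicit hydrogens from standard valence (C 4, N 3, O 2, S 2, halogen 1):
  atom 1: Cl (halogen, monovalent) → 0 H
  atom 2: C, bond orders sum to 4 (valence 4) → 0 H
  atom 3: N, bond orders sum to 2 (valence 3) → 1 H
  atom 4: C, bond orders sum to 4 (valence 4) → 0 H
  atom 5: C, bond orders sum to 2 (valence 4) → 2 H
  atom 6: C, bond orders sum to 1 (valence 4) → 3 H
  atom 7: C, bond orders sum to 3 (valence 4) → 1 H
  atom 8: C, bond orders sum to 4 (valence 4) → 0 H
  atom 9: C, bond orders sum to 1 (valence 4) → 3 H
Totals → C:7, H:10, Cl:1, N:1.
In Hill order: C7H10ClN.

C7H10ClN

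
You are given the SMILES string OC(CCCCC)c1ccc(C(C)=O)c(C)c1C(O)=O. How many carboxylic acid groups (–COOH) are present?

1

The carboxylic acid motif appears at heavy-atom position 18 in the SMILES.
Other groups present: 1 hydroxyl, 1 ketone.
Carboxylic acid count: 1.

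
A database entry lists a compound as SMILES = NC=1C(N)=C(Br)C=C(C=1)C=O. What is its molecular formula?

C7H7BrN2O

Walk through each heavy atom and fill implicit hydrogens from standard valence (C 4, N 3, O 2, S 2, halogen 1):
  atom 1: N, bond orders sum to 1 (valence 3) → 2 H
  atom 2: C, bond orders sum to 4 (valence 4) → 0 H
  atom 3: C, bond orders sum to 4 (valence 4) → 0 H
  atom 4: N, bond orders sum to 1 (valence 3) → 2 H
  atom 5: C, bond orders sum to 4 (valence 4) → 0 H
  atom 6: Br (halogen, monovalent) → 0 H
  atom 7: C, bond orders sum to 3 (valence 4) → 1 H
  atom 8: C, bond orders sum to 4 (valence 4) → 0 H
  atom 9: C, bond orders sum to 3 (valence 4) → 1 H
  atom 10: C, bond orders sum to 3 (valence 4) → 1 H
  atom 11: O, bond orders sum to 2 (valence 2) → 0 H
Totals → C:7, H:7, Br:1, N:2, O:1.
In Hill order: C7H7BrN2O.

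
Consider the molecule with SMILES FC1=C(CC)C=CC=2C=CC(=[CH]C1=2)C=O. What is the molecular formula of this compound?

C13H11FO

Walk through each heavy atom and fill implicit hydrogens from standard valence (C 4, N 3, O 2, S 2, halogen 1):
  atom 1: F (halogen, monovalent) → 0 H
  atom 2: C, bond orders sum to 4 (valence 4) → 0 H
  atom 3: C, bond orders sum to 4 (valence 4) → 0 H
  atom 4: C, bond orders sum to 2 (valence 4) → 2 H
  atom 5: C, bond orders sum to 1 (valence 4) → 3 H
  atom 6: C, bond orders sum to 3 (valence 4) → 1 H
  atom 7: C, bond orders sum to 3 (valence 4) → 1 H
  atom 8: C, bond orders sum to 4 (valence 4) → 0 H
  atom 9: C, bond orders sum to 3 (valence 4) → 1 H
  atom 10: C, bond orders sum to 3 (valence 4) → 1 H
  atom 11: C, bond orders sum to 4 (valence 4) → 0 H
  atom 12: C with explicit H count 1
  atom 13: C, bond orders sum to 4 (valence 4) → 0 H
  atom 14: C, bond orders sum to 3 (valence 4) → 1 H
  atom 15: O, bond orders sum to 2 (valence 2) → 0 H
Totals → C:13, H:11, F:1, O:1.
In Hill order: C13H11FO.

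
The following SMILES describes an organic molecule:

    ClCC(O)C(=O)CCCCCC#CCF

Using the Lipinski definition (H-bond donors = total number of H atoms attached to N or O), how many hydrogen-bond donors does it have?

1

Donors: find every N or O and count the H atoms it carries.
  atom 4 (O): bond orders sum to 1 → 1 H
  atom 6 (O): bond orders sum to 2 → 0 H
Lipinski HBD = 1.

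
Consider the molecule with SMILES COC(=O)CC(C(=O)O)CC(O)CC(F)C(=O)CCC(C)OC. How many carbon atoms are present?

Count every carbon token in the SMILES (each C, including those in ring-closure positions and inside branches).
Carbon count: 15.

15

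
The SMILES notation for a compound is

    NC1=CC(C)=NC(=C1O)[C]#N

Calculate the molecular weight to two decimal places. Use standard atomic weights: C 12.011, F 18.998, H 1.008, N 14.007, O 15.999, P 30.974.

149.15 g/mol

First, the molecular formula is C7H7N3O (counting implicit H from valence).
  C: 7 × 12.011 = 84.077
  H: 7 × 1.008 = 7.056
  N: 3 × 14.007 = 42.021
  O: 1 × 15.999 = 15.999
Sum: 7×12.011 + 7×1.008 + 3×14.007 + 1×15.999 = 149.153 → 149.15 g/mol.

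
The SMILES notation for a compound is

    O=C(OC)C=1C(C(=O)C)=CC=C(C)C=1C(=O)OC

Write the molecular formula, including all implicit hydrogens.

C13H14O5

Walk through each heavy atom and fill implicit hydrogens from standard valence (C 4, N 3, O 2, S 2, halogen 1):
  atom 1: O, bond orders sum to 2 (valence 2) → 0 H
  atom 2: C, bond orders sum to 4 (valence 4) → 0 H
  atom 3: O, bond orders sum to 2 (valence 2) → 0 H
  atom 4: C, bond orders sum to 1 (valence 4) → 3 H
  atom 5: C, bond orders sum to 4 (valence 4) → 0 H
  atom 6: C, bond orders sum to 4 (valence 4) → 0 H
  atom 7: C, bond orders sum to 4 (valence 4) → 0 H
  atom 8: O, bond orders sum to 2 (valence 2) → 0 H
  atom 9: C, bond orders sum to 1 (valence 4) → 3 H
  atom 10: C, bond orders sum to 3 (valence 4) → 1 H
  atom 11: C, bond orders sum to 3 (valence 4) → 1 H
  atom 12: C, bond orders sum to 4 (valence 4) → 0 H
  atom 13: C, bond orders sum to 1 (valence 4) → 3 H
  atom 14: C, bond orders sum to 4 (valence 4) → 0 H
  atom 15: C, bond orders sum to 4 (valence 4) → 0 H
  atom 16: O, bond orders sum to 2 (valence 2) → 0 H
  atom 17: O, bond orders sum to 2 (valence 2) → 0 H
  atom 18: C, bond orders sum to 1 (valence 4) → 3 H
Totals → C:13, H:14, O:5.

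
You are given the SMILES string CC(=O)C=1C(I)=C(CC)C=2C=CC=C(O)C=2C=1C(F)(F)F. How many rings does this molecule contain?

In SMILES, each pair of matching ring-closure digits denotes one ring-closing bond; the number of such bonds equals the number of independent rings.
Ring-closure bonds here: 2.

2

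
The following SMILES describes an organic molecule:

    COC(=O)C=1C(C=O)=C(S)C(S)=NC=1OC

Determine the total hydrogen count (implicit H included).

9

Walk through each heavy atom and fill implicit hydrogens from standard valence (C 4, N 3, O 2, S 2, halogen 1):
  atom 1: C, bond orders sum to 1 (valence 4) → 3 H
  atom 2: O, bond orders sum to 2 (valence 2) → 0 H
  atom 3: C, bond orders sum to 4 (valence 4) → 0 H
  atom 4: O, bond orders sum to 2 (valence 2) → 0 H
  atom 5: C, bond orders sum to 4 (valence 4) → 0 H
  atom 6: C, bond orders sum to 4 (valence 4) → 0 H
  atom 7: C, bond orders sum to 3 (valence 4) → 1 H
  atom 8: O, bond orders sum to 2 (valence 2) → 0 H
  atom 9: C, bond orders sum to 4 (valence 4) → 0 H
  atom 10: S, bond orders sum to 1 (valence 2) → 1 H
  atom 11: C, bond orders sum to 4 (valence 4) → 0 H
  atom 12: S, bond orders sum to 1 (valence 2) → 1 H
  atom 13: N, bond orders sum to 3 (valence 3) → 0 H
  atom 14: C, bond orders sum to 4 (valence 4) → 0 H
  atom 15: O, bond orders sum to 2 (valence 2) → 0 H
  atom 16: C, bond orders sum to 1 (valence 4) → 3 H
Total hydrogens: 9.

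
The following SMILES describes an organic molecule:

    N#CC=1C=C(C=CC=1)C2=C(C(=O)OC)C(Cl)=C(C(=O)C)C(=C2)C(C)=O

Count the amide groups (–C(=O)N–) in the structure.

Scan the SMILES for the amide motif — none present.
Groups that are present: 1 ester, 2 ketone, 1 nitrile.

0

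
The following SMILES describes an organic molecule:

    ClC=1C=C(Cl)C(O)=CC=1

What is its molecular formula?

Walk through each heavy atom and fill implicit hydrogens from standard valence (C 4, N 3, O 2, S 2, halogen 1):
  atom 1: Cl (halogen, monovalent) → 0 H
  atom 2: C, bond orders sum to 4 (valence 4) → 0 H
  atom 3: C, bond orders sum to 3 (valence 4) → 1 H
  atom 4: C, bond orders sum to 4 (valence 4) → 0 H
  atom 5: Cl (halogen, monovalent) → 0 H
  atom 6: C, bond orders sum to 4 (valence 4) → 0 H
  atom 7: O, bond orders sum to 1 (valence 2) → 1 H
  atom 8: C, bond orders sum to 3 (valence 4) → 1 H
  atom 9: C, bond orders sum to 3 (valence 4) → 1 H
Totals → C:6, H:4, Cl:2, O:1.

C6H4Cl2O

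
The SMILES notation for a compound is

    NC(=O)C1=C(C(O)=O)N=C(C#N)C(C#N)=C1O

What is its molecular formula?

Walk through each heavy atom and fill implicit hydrogens from standard valence (C 4, N 3, O 2, S 2, halogen 1):
  atom 1: N, bond orders sum to 1 (valence 3) → 2 H
  atom 2: C, bond orders sum to 4 (valence 4) → 0 H
  atom 3: O, bond orders sum to 2 (valence 2) → 0 H
  atom 4: C, bond orders sum to 4 (valence 4) → 0 H
  atom 5: C, bond orders sum to 4 (valence 4) → 0 H
  atom 6: C, bond orders sum to 4 (valence 4) → 0 H
  atom 7: O, bond orders sum to 1 (valence 2) → 1 H
  atom 8: O, bond orders sum to 2 (valence 2) → 0 H
  atom 9: N, bond orders sum to 3 (valence 3) → 0 H
  atom 10: C, bond orders sum to 4 (valence 4) → 0 H
  atom 11: C, bond orders sum to 4 (valence 4) → 0 H
  atom 12: N, bond orders sum to 3 (valence 3) → 0 H
  atom 13: C, bond orders sum to 4 (valence 4) → 0 H
  atom 14: C, bond orders sum to 4 (valence 4) → 0 H
  atom 15: N, bond orders sum to 3 (valence 3) → 0 H
  atom 16: C, bond orders sum to 4 (valence 4) → 0 H
  atom 17: O, bond orders sum to 1 (valence 2) → 1 H
Totals → C:9, H:4, N:4, O:4.

C9H4N4O4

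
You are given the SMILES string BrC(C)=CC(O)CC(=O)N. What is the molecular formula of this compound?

C6H10BrNO2

Walk through each heavy atom and fill implicit hydrogens from standard valence (C 4, N 3, O 2, S 2, halogen 1):
  atom 1: Br (halogen, monovalent) → 0 H
  atom 2: C, bond orders sum to 4 (valence 4) → 0 H
  atom 3: C, bond orders sum to 1 (valence 4) → 3 H
  atom 4: C, bond orders sum to 3 (valence 4) → 1 H
  atom 5: C, bond orders sum to 3 (valence 4) → 1 H
  atom 6: O, bond orders sum to 1 (valence 2) → 1 H
  atom 7: C, bond orders sum to 2 (valence 4) → 2 H
  atom 8: C, bond orders sum to 4 (valence 4) → 0 H
  atom 9: O, bond orders sum to 2 (valence 2) → 0 H
  atom 10: N, bond orders sum to 1 (valence 3) → 2 H
Totals → C:6, H:10, Br:1, N:1, O:2.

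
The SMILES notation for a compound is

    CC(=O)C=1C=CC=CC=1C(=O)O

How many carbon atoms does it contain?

9

Count every carbon token in the SMILES (each C, including those in ring-closure positions and inside branches).
Carbon count: 9.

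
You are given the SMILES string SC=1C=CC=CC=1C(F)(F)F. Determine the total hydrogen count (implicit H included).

5

Walk through each heavy atom and fill implicit hydrogens from standard valence (C 4, N 3, O 2, S 2, halogen 1):
  atom 1: S, bond orders sum to 1 (valence 2) → 1 H
  atom 2: C, bond orders sum to 4 (valence 4) → 0 H
  atom 3: C, bond orders sum to 3 (valence 4) → 1 H
  atom 4: C, bond orders sum to 3 (valence 4) → 1 H
  atom 5: C, bond orders sum to 3 (valence 4) → 1 H
  atom 6: C, bond orders sum to 3 (valence 4) → 1 H
  atom 7: C, bond orders sum to 4 (valence 4) → 0 H
  atom 8: C, bond orders sum to 4 (valence 4) → 0 H
  atom 9: F (halogen, monovalent) → 0 H
  atom 10: F (halogen, monovalent) → 0 H
  atom 11: F (halogen, monovalent) → 0 H
Total hydrogens: 5.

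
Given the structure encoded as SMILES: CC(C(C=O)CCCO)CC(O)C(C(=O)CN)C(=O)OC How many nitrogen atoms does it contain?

1

Scan the SMILES for N atoms (remember two-letter symbols like Cl and Br are single atoms).
Nitrogen count: 1.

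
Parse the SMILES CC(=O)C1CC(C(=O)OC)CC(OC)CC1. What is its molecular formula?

C12H20O4

Walk through each heavy atom and fill implicit hydrogens from standard valence (C 4, N 3, O 2, S 2, halogen 1):
  atom 1: C, bond orders sum to 1 (valence 4) → 3 H
  atom 2: C, bond orders sum to 4 (valence 4) → 0 H
  atom 3: O, bond orders sum to 2 (valence 2) → 0 H
  atom 4: C, bond orders sum to 3 (valence 4) → 1 H
  atom 5: C, bond orders sum to 2 (valence 4) → 2 H
  atom 6: C, bond orders sum to 3 (valence 4) → 1 H
  atom 7: C, bond orders sum to 4 (valence 4) → 0 H
  atom 8: O, bond orders sum to 2 (valence 2) → 0 H
  atom 9: O, bond orders sum to 2 (valence 2) → 0 H
  atom 10: C, bond orders sum to 1 (valence 4) → 3 H
  atom 11: C, bond orders sum to 2 (valence 4) → 2 H
  atom 12: C, bond orders sum to 3 (valence 4) → 1 H
  atom 13: O, bond orders sum to 2 (valence 2) → 0 H
  atom 14: C, bond orders sum to 1 (valence 4) → 3 H
  atom 15: C, bond orders sum to 2 (valence 4) → 2 H
  atom 16: C, bond orders sum to 2 (valence 4) → 2 H
Totals → C:12, H:20, O:4.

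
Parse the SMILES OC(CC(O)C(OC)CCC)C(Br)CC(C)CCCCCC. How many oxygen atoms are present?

Scan the SMILES for O atoms (remember two-letter symbols like Cl and Br are single atoms).
Oxygen count: 3.

3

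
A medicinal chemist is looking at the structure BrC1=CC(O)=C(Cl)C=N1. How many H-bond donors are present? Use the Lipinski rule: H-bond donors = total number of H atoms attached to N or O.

1

Donors: find every N or O and count the H atoms it carries.
  atom 5 (O): bond orders sum to 1 → 1 H
  atom 9 (N): bond orders sum to 3 → 0 H
Lipinski HBD = 1.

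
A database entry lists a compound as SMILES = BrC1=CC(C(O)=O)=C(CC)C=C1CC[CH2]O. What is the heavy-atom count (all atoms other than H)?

16

Every atom symbol written in the SMILES (organic subset) is one heavy atom; implicit H are not written.
Heavy atoms by element → Br:1, C:12, O:3.
Total: 16.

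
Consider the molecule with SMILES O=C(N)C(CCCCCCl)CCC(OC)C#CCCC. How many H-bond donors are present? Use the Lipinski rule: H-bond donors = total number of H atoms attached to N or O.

2

Donors: find every N or O and count the H atoms it carries.
  atom 1 (O): bond orders sum to 2 → 0 H
  atom 3 (N): bond orders sum to 1 → 2 H
  atom 14 (O): bond orders sum to 2 → 0 H
Lipinski HBD = 2.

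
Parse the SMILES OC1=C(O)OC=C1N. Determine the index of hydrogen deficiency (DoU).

Degree of unsaturation = (number of rings) + (number of π bonds).
Ring closures in the SMILES: 1.
π bonds: 2 double bonds (each 1 DoU) → 2 DoU from unsaturation.
Total DoU = 1 + 2 = 3.

3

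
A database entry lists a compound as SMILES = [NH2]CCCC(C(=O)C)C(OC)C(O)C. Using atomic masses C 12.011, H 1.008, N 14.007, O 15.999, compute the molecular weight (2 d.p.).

203.28 g/mol

First, the molecular formula is C10H21NO3 (counting implicit H from valence).
  C: 10 × 12.011 = 120.110
  H: 21 × 1.008 = 21.168
  N: 1 × 14.007 = 14.007
  O: 3 × 15.999 = 47.997
Sum: 10×12.011 + 21×1.008 + 1×14.007 + 3×15.999 = 203.282 → 203.28 g/mol.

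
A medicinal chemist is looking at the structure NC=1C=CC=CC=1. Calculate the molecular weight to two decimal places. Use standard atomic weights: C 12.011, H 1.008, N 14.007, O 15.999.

First, the molecular formula is C6H7N (counting implicit H from valence).
  C: 6 × 12.011 = 72.066
  H: 7 × 1.008 = 7.056
  N: 1 × 14.007 = 14.007
Sum: 6×12.011 + 7×1.008 + 1×14.007 = 93.129 → 93.13 g/mol.

93.13 g/mol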